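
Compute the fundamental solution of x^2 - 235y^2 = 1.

(x, y) = (46, 3)

First expand sqrt(235) as a continued fraction. With x_i = (sqrt(235) + m_i)/d_i and (m_0, d_0) = (0, 1): a_0 = floor(sqrt(235)) = 15, since 15^2 = 225 <= 235 < 256 = 16^2.
Iterate m_{i+1} = d_i*a_i - m_i, d_{i+1} = (235 - m_{i+1}^2)/d_i, a_{i+1} = floor((a_0 + m_{i+1})/d_{i+1}):
  m_1 = 1*15 - 0 = 15, d_1 = (235 - 15^2)/1 = 10/1 = 10, a_1 = floor((15 + 15)/10) = 3.
  m_2 = 10*3 - 15 = 15, d_2 = (235 - 15^2)/10 = 10/10 = 1, a_2 = floor((15 + 15)/1) = 30.
  m_3 = 1*30 - 15 = 15, d_3 = (235 - 15^2)/1 = 10/1 = 10: (m_3, d_3) = (m_1, d_1) = (15, 10), so from here the quotients repeat a_1, a_2; the period length is 2.
So sqrt(235) = [15; (3, 30)] with period length k = 2.
k is even, so the fundamental solution of x^2 - 235y^2 = 1 is (p_{k-1}, q_{k-1}) = (p_1, q_1); compute convergents through index 1.
Convergents (p_i = a_i*p_{i-1} + p_{i-2}, q_i = a_i*q_{i-1} + q_{i-2} with p_{-2}=0, p_{-1}=1, q_{-2}=1, q_{-1}=0):
  i=0: a_0=15, p_0 = 15*1 + 0 = 15, q_0 = 15*0 + 1 = 1.
  i=1: a_1=3, p_1 = 3*15 + 1 = 46, q_1 = 3*1 + 0 = 3.
Check: 46^2 - 235*3^2 = 2116 - 2115 = 1, so (x, y) = (46, 3) solves the equation, and by the theorem it is the least positive solution.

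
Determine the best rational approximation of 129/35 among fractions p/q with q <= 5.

Expand x = 129/35 as a continued fraction with the Euclidean algorithm:
  129 = 3*35 + 24, so a_0 = 3.
  35 = 1*24 + 11, so a_1 = 1.
  24 = 2*11 + 2, so a_2 = 2.
  11 = 5*2 + 1, so a_3 = 5.
  2 = 2*1 + 0, so a_4 = 2.
so x = [3; 1, 2, 5, 2].
Convergents (p_i = a_i*p_{i-1} + p_{i-2}, q_i = a_i*q_{i-1} + q_{i-2} with p_{-2}=0, p_{-1}=1, q_{-2}=1, q_{-1}=0), until the denominator exceeds 5:
  i=0: a_0=3, p_0 = 3*1 + 0 = 3, q_0 = 3*0 + 1 = 1.
  i=1: a_1=1, p_1 = 1*3 + 1 = 4, q_1 = 1*1 + 0 = 1.
  i=2: a_2=2, p_2 = 2*4 + 3 = 11, q_2 = 2*1 + 1 = 3.
  i=3: a_3=5, p_3 = 5*11 + 4 = 59, q_3 = 5*3 + 1 = 16.
q_3 = 16 > 5, so the last convergent with denominator <= 5 is p_2/q_2 = 11/3.
The closest fraction with denominator <= 5 is either p_2/q_2 or the intermediate fraction (k*p_2 + p_1)/(k*q_2 + q_1) with the largest k >= 1 whose denominator stays <= 5; these approach x as k grows, and every other convergent or intermediate fraction in range is farther away.
Largest k: floor((5 - q_1)/q_2) = floor((5 - 1)/3) = 1.
That gives (1*11 + 4)/(1*3 + 1) = 15/4.
Compare the errors: |x - 11/3| = |129*3 - 11*35|/(35*3) = 2/105, and |x - 15/4| = |129*4 - 15*35|/(35*4) = 9/140.
Cross-multiplying, 2*140 = 280 < 945 = 9*105, so 2/105 is smaller: the convergent 11/3 is closer to x than 15/4.

11/3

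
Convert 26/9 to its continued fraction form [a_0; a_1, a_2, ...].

Run the Euclidean algorithm on 26 and 9; the successive quotients are the partial quotients a_0, a_1, ... (each step inverts the fractional part left over by the previous one):
  26 = 2*9 + 8, so a_0 = 2.
  9 = 1*8 + 1, so a_1 = 1.
  8 = 8*1 + 0, so a_2 = 8.
The remainder reaches 0 after 3 divisions, so the expansion has 3 partial quotients, read off in order.

[2; 1, 8]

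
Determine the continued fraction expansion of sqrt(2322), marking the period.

[48; (5, 2, 1, 10, 48, 10, 1, 2, 5, 96)]

Write x_i = (sqrt(2322) + m_i)/d_i with (m_0, d_0) = (0, 1). a_0 = floor(sqrt(2322)) = 48, since 48^2 = 2304 <= 2322 < 2401 = 49^2.
Iterate m_{i+1} = d_i*a_i - m_i, d_{i+1} = (2322 - m_{i+1}^2)/d_i, a_{i+1} = floor((a_0 + m_{i+1})/d_{i+1}):
  m_1 = 1*48 - 0 = 48, d_1 = (2322 - 48^2)/1 = 18/1 = 18, a_1 = floor((48 + 48)/18) = 5.
  m_2 = 18*5 - 48 = 42, d_2 = (2322 - 42^2)/18 = 558/18 = 31, a_2 = floor((48 + 42)/31) = 2.
  m_3 = 31*2 - 42 = 20, d_3 = (2322 - 20^2)/31 = 1922/31 = 62, a_3 = floor((48 + 20)/62) = 1.
  m_4 = 62*1 - 20 = 42, d_4 = (2322 - 42^2)/62 = 558/62 = 9, a_4 = floor((48 + 42)/9) = 10.
  m_5 = 9*10 - 42 = 48, d_5 = (2322 - 48^2)/9 = 18/9 = 2, a_5 = floor((48 + 48)/2) = 48.
  m_6 = 2*48 - 48 = 48, d_6 = (2322 - 48^2)/2 = 18/2 = 9, a_6 = floor((48 + 48)/9) = 10.
  m_7 = 9*10 - 48 = 42, d_7 = (2322 - 42^2)/9 = 558/9 = 62, a_7 = floor((48 + 42)/62) = 1.
  m_8 = 62*1 - 42 = 20, d_8 = (2322 - 20^2)/62 = 1922/62 = 31, a_8 = floor((48 + 20)/31) = 2.
  m_9 = 31*2 - 20 = 42, d_9 = (2322 - 42^2)/31 = 558/31 = 18, a_9 = floor((48 + 42)/18) = 5.
  m_10 = 18*5 - 42 = 48, d_10 = (2322 - 48^2)/18 = 18/18 = 1, a_10 = floor((48 + 48)/1) = 96.
  m_11 = 1*96 - 48 = 48, d_11 = (2322 - 48^2)/1 = 18/1 = 18: (m_11, d_11) = (m_1, d_1) = (48, 18), so from here the quotients repeat a_1, ..., a_10; the period length is 10.
Hence the expansion of sqrt(2322) is a_0 = 48 followed by the repeating block 5, 2, 1, 10, 48, 10, 1, 2, 5, 96 (period 10).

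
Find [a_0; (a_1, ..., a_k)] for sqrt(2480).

Write x_i = (sqrt(2480) + m_i)/d_i with (m_0, d_0) = (0, 1). a_0 = floor(sqrt(2480)) = 49, since 49^2 = 2401 <= 2480 < 2500 = 50^2.
Iterate m_{i+1} = d_i*a_i - m_i, d_{i+1} = (2480 - m_{i+1}^2)/d_i, a_{i+1} = floor((a_0 + m_{i+1})/d_{i+1}):
  m_1 = 1*49 - 0 = 49, d_1 = (2480 - 49^2)/1 = 79/1 = 79, a_1 = floor((49 + 49)/79) = 1.
  m_2 = 79*1 - 49 = 30, d_2 = (2480 - 30^2)/79 = 1580/79 = 20, a_2 = floor((49 + 30)/20) = 3.
  m_3 = 20*3 - 30 = 30, d_3 = (2480 - 30^2)/20 = 1580/20 = 79, a_3 = floor((49 + 30)/79) = 1.
  m_4 = 79*1 - 30 = 49, d_4 = (2480 - 49^2)/79 = 79/79 = 1, a_4 = floor((49 + 49)/1) = 98.
  m_5 = 1*98 - 49 = 49, d_5 = (2480 - 49^2)/1 = 79/1 = 79: (m_5, d_5) = (m_1, d_1) = (49, 79), so from here the quotients repeat a_1, ..., a_4; the period length is 4.
Hence the expansion of sqrt(2480) is a_0 = 49 followed by the repeating block 1, 3, 1, 98 (period 4).

[49; (1, 3, 1, 98)]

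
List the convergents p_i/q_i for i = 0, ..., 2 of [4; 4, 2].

Using the convergent recurrence p_i = a_i*p_{i-1} + p_{i-2}, q_i = a_i*q_{i-1} + q_{i-2} with p_{-2}=0, p_{-1}=1, q_{-2}=1, q_{-1}=0:
  i=0: a_0=4, p_0 = 4*1 + 0 = 4, q_0 = 4*0 + 1 = 1.
  i=1: a_1=4, p_1 = 4*4 + 1 = 17, q_1 = 4*1 + 0 = 4.
  i=2: a_2=2, p_2 = 2*17 + 4 = 38, q_2 = 2*4 + 1 = 9.

4/1, 17/4, 38/9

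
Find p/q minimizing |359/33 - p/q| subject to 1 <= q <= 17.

Expand x = 359/33 as a continued fraction with the Euclidean algorithm:
  359 = 10*33 + 29, so a_0 = 10.
  33 = 1*29 + 4, so a_1 = 1.
  29 = 7*4 + 1, so a_2 = 7.
  4 = 4*1 + 0, so a_3 = 4.
so x = [10; 1, 7, 4].
Convergents (p_i = a_i*p_{i-1} + p_{i-2}, q_i = a_i*q_{i-1} + q_{i-2} with p_{-2}=0, p_{-1}=1, q_{-2}=1, q_{-1}=0), until the denominator exceeds 17:
  i=0: a_0=10, p_0 = 10*1 + 0 = 10, q_0 = 10*0 + 1 = 1.
  i=1: a_1=1, p_1 = 1*10 + 1 = 11, q_1 = 1*1 + 0 = 1.
  i=2: a_2=7, p_2 = 7*11 + 10 = 87, q_2 = 7*1 + 1 = 8.
  i=3: a_3=4, p_3 = 4*87 + 11 = 359, q_3 = 4*8 + 1 = 33.
q_3 = 33 > 17, so the last convergent with denominator <= 17 is p_2/q_2 = 87/8.
The closest fraction with denominator <= 17 is either p_2/q_2 or the intermediate fraction (k*p_2 + p_1)/(k*q_2 + q_1) with the largest k >= 1 whose denominator stays <= 17; these approach x as k grows, and every other convergent or intermediate fraction in range is farther away.
Largest k: floor((17 - q_1)/q_2) = floor((17 - 1)/8) = 2.
That gives (2*87 + 11)/(2*8 + 1) = 185/17.
Compare the errors: |x - 87/8| = |359*8 - 87*33|/(33*8) = 1/264, and |x - 185/17| = |359*17 - 185*33|/(33*17) = 2/561.
Cross-multiplying, 2*264 = 528 < 561 = 1*561, so 2/561 is smaller: the intermediate fraction 185/17 is closer to x than 87/8.

185/17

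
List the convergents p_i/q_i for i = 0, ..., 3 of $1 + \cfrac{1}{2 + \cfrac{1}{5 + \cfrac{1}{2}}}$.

Using the convergent recurrence p_i = a_i*p_{i-1} + p_{i-2}, q_i = a_i*q_{i-1} + q_{i-2} with p_{-2}=0, p_{-1}=1, q_{-2}=1, q_{-1}=0:
  i=0: a_0=1, p_0 = 1*1 + 0 = 1, q_0 = 1*0 + 1 = 1.
  i=1: a_1=2, p_1 = 2*1 + 1 = 3, q_1 = 2*1 + 0 = 2.
  i=2: a_2=5, p_2 = 5*3 + 1 = 16, q_2 = 5*2 + 1 = 11.
  i=3: a_3=2, p_3 = 2*16 + 3 = 35, q_3 = 2*11 + 2 = 24.

1/1, 3/2, 16/11, 35/24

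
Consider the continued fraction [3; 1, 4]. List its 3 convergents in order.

Using the convergent recurrence p_i = a_i*p_{i-1} + p_{i-2}, q_i = a_i*q_{i-1} + q_{i-2} with p_{-2}=0, p_{-1}=1, q_{-2}=1, q_{-1}=0:
  i=0: a_0=3, p_0 = 3*1 + 0 = 3, q_0 = 3*0 + 1 = 1.
  i=1: a_1=1, p_1 = 1*3 + 1 = 4, q_1 = 1*1 + 0 = 1.
  i=2: a_2=4, p_2 = 4*4 + 3 = 19, q_2 = 4*1 + 1 = 5.

3/1, 4/1, 19/5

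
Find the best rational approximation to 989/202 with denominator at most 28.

Expand x = 989/202 as a continued fraction with the Euclidean algorithm:
  989 = 4*202 + 181, so a_0 = 4.
  202 = 1*181 + 21, so a_1 = 1.
  181 = 8*21 + 13, so a_2 = 8.
  21 = 1*13 + 8, so a_3 = 1.
  13 = 1*8 + 5, so a_4 = 1.
  8 = 1*5 + 3, so a_5 = 1.
  5 = 1*3 + 2, so a_6 = 1.
  3 = 1*2 + 1, so a_7 = 1.
  2 = 2*1 + 0, so a_8 = 2.
so x = [4; 1, 8, 1, 1, 1, 1, 1, 2].
Convergents (p_i = a_i*p_{i-1} + p_{i-2}, q_i = a_i*q_{i-1} + q_{i-2} with p_{-2}=0, p_{-1}=1, q_{-2}=1, q_{-1}=0), until the denominator exceeds 28:
  i=0: a_0=4, p_0 = 4*1 + 0 = 4, q_0 = 4*0 + 1 = 1.
  i=1: a_1=1, p_1 = 1*4 + 1 = 5, q_1 = 1*1 + 0 = 1.
  i=2: a_2=8, p_2 = 8*5 + 4 = 44, q_2 = 8*1 + 1 = 9.
  i=3: a_3=1, p_3 = 1*44 + 5 = 49, q_3 = 1*9 + 1 = 10.
  i=4: a_4=1, p_4 = 1*49 + 44 = 93, q_4 = 1*10 + 9 = 19.
  i=5: a_5=1, p_5 = 1*93 + 49 = 142, q_5 = 1*19 + 10 = 29.
q_5 = 29 > 28, so the last convergent with denominator <= 28 is p_4/q_4 = 93/19.
The closest fraction with denominator <= 28 is either p_4/q_4 or the intermediate fraction (k*p_4 + p_3)/(k*q_4 + q_3) with the largest k >= 1 whose denominator stays <= 28; these approach x as k grows, and every other convergent or intermediate fraction in range is farther away.
Largest k: floor((28 - q_3)/q_4) = floor((28 - 10)/19) = 0.
Since k = 0, no intermediate fraction beyond p_4/q_4 has denominator <= 28, so the convergent 93/19 is the closest (its error is |989*19 - 93*202|/(202*19) = 5/3838).

93/19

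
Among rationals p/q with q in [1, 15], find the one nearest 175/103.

Expand x = 175/103 as a continued fraction with the Euclidean algorithm:
  175 = 1*103 + 72, so a_0 = 1.
  103 = 1*72 + 31, so a_1 = 1.
  72 = 2*31 + 10, so a_2 = 2.
  31 = 3*10 + 1, so a_3 = 3.
  10 = 10*1 + 0, so a_4 = 10.
so x = [1; 1, 2, 3, 10].
Convergents (p_i = a_i*p_{i-1} + p_{i-2}, q_i = a_i*q_{i-1} + q_{i-2} with p_{-2}=0, p_{-1}=1, q_{-2}=1, q_{-1}=0), until the denominator exceeds 15:
  i=0: a_0=1, p_0 = 1*1 + 0 = 1, q_0 = 1*0 + 1 = 1.
  i=1: a_1=1, p_1 = 1*1 + 1 = 2, q_1 = 1*1 + 0 = 1.
  i=2: a_2=2, p_2 = 2*2 + 1 = 5, q_2 = 2*1 + 1 = 3.
  i=3: a_3=3, p_3 = 3*5 + 2 = 17, q_3 = 3*3 + 1 = 10.
  i=4: a_4=10, p_4 = 10*17 + 5 = 175, q_4 = 10*10 + 3 = 103.
q_4 = 103 > 15, so the last convergent with denominator <= 15 is p_3/q_3 = 17/10.
The closest fraction with denominator <= 15 is either p_3/q_3 or the intermediate fraction (k*p_3 + p_2)/(k*q_3 + q_2) with the largest k >= 1 whose denominator stays <= 15; these approach x as k grows, and every other convergent or intermediate fraction in range is farther away.
Largest k: floor((15 - q_2)/q_3) = floor((15 - 3)/10) = 1.
That gives (1*17 + 5)/(1*10 + 3) = 22/13.
Compare the errors: |x - 17/10| = |175*10 - 17*103|/(103*10) = 1/1030, and |x - 22/13| = |175*13 - 22*103|/(103*13) = 9/1339.
Cross-multiplying, 1*1339 = 1339 < 9270 = 9*1030, so 1/1030 is smaller: the convergent 17/10 is closer to x than 22/13.

17/10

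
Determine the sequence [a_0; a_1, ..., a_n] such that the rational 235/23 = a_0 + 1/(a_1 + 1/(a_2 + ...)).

Run the Euclidean algorithm on 235 and 23; the successive quotients are the partial quotients a_0, a_1, ... (each step inverts the fractional part left over by the previous one):
  235 = 10*23 + 5, so a_0 = 10.
  23 = 4*5 + 3, so a_1 = 4.
  5 = 1*3 + 2, so a_2 = 1.
  3 = 1*2 + 1, so a_3 = 1.
  2 = 2*1 + 0, so a_4 = 2.
The remainder reaches 0 after 5 divisions, so the expansion has 5 partial quotients, read off in order.

[10; 4, 1, 1, 2]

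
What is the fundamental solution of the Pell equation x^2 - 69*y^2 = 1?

First expand sqrt(69) as a continued fraction. With x_i = (sqrt(69) + m_i)/d_i and (m_0, d_0) = (0, 1): a_0 = floor(sqrt(69)) = 8, since 8^2 = 64 <= 69 < 81 = 9^2.
Iterate m_{i+1} = d_i*a_i - m_i, d_{i+1} = (69 - m_{i+1}^2)/d_i, a_{i+1} = floor((a_0 + m_{i+1})/d_{i+1}):
  m_1 = 1*8 - 0 = 8, d_1 = (69 - 8^2)/1 = 5/1 = 5, a_1 = floor((8 + 8)/5) = 3.
  m_2 = 5*3 - 8 = 7, d_2 = (69 - 7^2)/5 = 20/5 = 4, a_2 = floor((8 + 7)/4) = 3.
  m_3 = 4*3 - 7 = 5, d_3 = (69 - 5^2)/4 = 44/4 = 11, a_3 = floor((8 + 5)/11) = 1.
  m_4 = 11*1 - 5 = 6, d_4 = (69 - 6^2)/11 = 33/11 = 3, a_4 = floor((8 + 6)/3) = 4.
  m_5 = 3*4 - 6 = 6, d_5 = (69 - 6^2)/3 = 33/3 = 11, a_5 = floor((8 + 6)/11) = 1.
  m_6 = 11*1 - 6 = 5, d_6 = (69 - 5^2)/11 = 44/11 = 4, a_6 = floor((8 + 5)/4) = 3.
  m_7 = 4*3 - 5 = 7, d_7 = (69 - 7^2)/4 = 20/4 = 5, a_7 = floor((8 + 7)/5) = 3.
  m_8 = 5*3 - 7 = 8, d_8 = (69 - 8^2)/5 = 5/5 = 1, a_8 = floor((8 + 8)/1) = 16.
  m_9 = 1*16 - 8 = 8, d_9 = (69 - 8^2)/1 = 5/1 = 5: (m_9, d_9) = (m_1, d_1) = (8, 5), so from here the quotients repeat a_1, ..., a_8; the period length is 8.
So sqrt(69) = [8; (3, 3, 1, 4, 1, 3, 3, 16)] with period length k = 8.
k is even, so the fundamental solution of x^2 - 69y^2 = 1 is (p_{k-1}, q_{k-1}) = (p_7, q_7); compute convergents through index 7.
Convergents (p_i = a_i*p_{i-1} + p_{i-2}, q_i = a_i*q_{i-1} + q_{i-2} with p_{-2}=0, p_{-1}=1, q_{-2}=1, q_{-1}=0):
  i=0: a_0=8, p_0 = 8*1 + 0 = 8, q_0 = 8*0 + 1 = 1.
  i=1: a_1=3, p_1 = 3*8 + 1 = 25, q_1 = 3*1 + 0 = 3.
  i=2: a_2=3, p_2 = 3*25 + 8 = 83, q_2 = 3*3 + 1 = 10.
  i=3: a_3=1, p_3 = 1*83 + 25 = 108, q_3 = 1*10 + 3 = 13.
  i=4: a_4=4, p_4 = 4*108 + 83 = 515, q_4 = 4*13 + 10 = 62.
  i=5: a_5=1, p_5 = 1*515 + 108 = 623, q_5 = 1*62 + 13 = 75.
  i=6: a_6=3, p_6 = 3*623 + 515 = 2384, q_6 = 3*75 + 62 = 287.
  i=7: a_7=3, p_7 = 3*2384 + 623 = 7775, q_7 = 3*287 + 75 = 936.
Check: 7775^2 - 69*936^2 = 60450625 - 60450624 = 1, so (x, y) = (7775, 936) solves the equation, and by the theorem it is the least positive solution.

(x, y) = (7775, 936)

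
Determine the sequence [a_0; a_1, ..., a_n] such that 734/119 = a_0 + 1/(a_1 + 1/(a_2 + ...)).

Run the Euclidean algorithm on 734 and 119; the successive quotients are the partial quotients a_0, a_1, ... (each step inverts the fractional part left over by the previous one):
  734 = 6*119 + 20, so a_0 = 6.
  119 = 5*20 + 19, so a_1 = 5.
  20 = 1*19 + 1, so a_2 = 1.
  19 = 19*1 + 0, so a_3 = 19.
The remainder reaches 0 after 4 divisions, so the expansion has 4 partial quotients, read off in order.

[6; 5, 1, 19]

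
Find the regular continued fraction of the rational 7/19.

[0; 2, 1, 2, 2]

Run the Euclidean algorithm on 7 and 19; the successive quotients are the partial quotients a_0, a_1, ... (each step inverts the fractional part left over by the previous one):
  7 = 0*19 + 7, so a_0 = 0.
  19 = 2*7 + 5, so a_1 = 2.
  7 = 1*5 + 2, so a_2 = 1.
  5 = 2*2 + 1, so a_3 = 2.
  2 = 2*1 + 0, so a_4 = 2.
The remainder reaches 0 after 5 divisions, so the expansion has 5 partial quotients, read off in order.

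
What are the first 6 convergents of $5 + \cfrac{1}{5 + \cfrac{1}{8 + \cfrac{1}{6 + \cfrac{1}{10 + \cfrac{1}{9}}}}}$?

5/1, 26/5, 213/41, 1304/251, 13253/2551, 120581/23210

Using the convergent recurrence p_i = a_i*p_{i-1} + p_{i-2}, q_i = a_i*q_{i-1} + q_{i-2} with p_{-2}=0, p_{-1}=1, q_{-2}=1, q_{-1}=0:
  i=0: a_0=5, p_0 = 5*1 + 0 = 5, q_0 = 5*0 + 1 = 1.
  i=1: a_1=5, p_1 = 5*5 + 1 = 26, q_1 = 5*1 + 0 = 5.
  i=2: a_2=8, p_2 = 8*26 + 5 = 213, q_2 = 8*5 + 1 = 41.
  i=3: a_3=6, p_3 = 6*213 + 26 = 1304, q_3 = 6*41 + 5 = 251.
  i=4: a_4=10, p_4 = 10*1304 + 213 = 13253, q_4 = 10*251 + 41 = 2551.
  i=5: a_5=9, p_5 = 9*13253 + 1304 = 120581, q_5 = 9*2551 + 251 = 23210.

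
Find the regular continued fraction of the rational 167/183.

Run the Euclidean algorithm on 167 and 183; the successive quotients are the partial quotients a_0, a_1, ... (each step inverts the fractional part left over by the previous one):
  167 = 0*183 + 167, so a_0 = 0.
  183 = 1*167 + 16, so a_1 = 1.
  167 = 10*16 + 7, so a_2 = 10.
  16 = 2*7 + 2, so a_3 = 2.
  7 = 3*2 + 1, so a_4 = 3.
  2 = 2*1 + 0, so a_5 = 2.
The remainder reaches 0 after 6 divisions, so the expansion has 6 partial quotients, read off in order.

[0; 1, 10, 2, 3, 2]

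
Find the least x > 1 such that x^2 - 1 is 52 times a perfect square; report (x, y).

(x, y) = (649, 90)

First expand sqrt(52) as a continued fraction. With x_i = (sqrt(52) + m_i)/d_i and (m_0, d_0) = (0, 1): a_0 = floor(sqrt(52)) = 7, since 7^2 = 49 <= 52 < 64 = 8^2.
Iterate m_{i+1} = d_i*a_i - m_i, d_{i+1} = (52 - m_{i+1}^2)/d_i, a_{i+1} = floor((a_0 + m_{i+1})/d_{i+1}):
  m_1 = 1*7 - 0 = 7, d_1 = (52 - 7^2)/1 = 3/1 = 3, a_1 = floor((7 + 7)/3) = 4.
  m_2 = 3*4 - 7 = 5, d_2 = (52 - 5^2)/3 = 27/3 = 9, a_2 = floor((7 + 5)/9) = 1.
  m_3 = 9*1 - 5 = 4, d_3 = (52 - 4^2)/9 = 36/9 = 4, a_3 = floor((7 + 4)/4) = 2.
  m_4 = 4*2 - 4 = 4, d_4 = (52 - 4^2)/4 = 36/4 = 9, a_4 = floor((7 + 4)/9) = 1.
  m_5 = 9*1 - 4 = 5, d_5 = (52 - 5^2)/9 = 27/9 = 3, a_5 = floor((7 + 5)/3) = 4.
  m_6 = 3*4 - 5 = 7, d_6 = (52 - 7^2)/3 = 3/3 = 1, a_6 = floor((7 + 7)/1) = 14.
  m_7 = 1*14 - 7 = 7, d_7 = (52 - 7^2)/1 = 3/1 = 3: (m_7, d_7) = (m_1, d_1) = (7, 3), so from here the quotients repeat a_1, ..., a_6; the period length is 6.
So sqrt(52) = [7; (4, 1, 2, 1, 4, 14)] with period length k = 6.
k is even, so the fundamental solution of x^2 - 52y^2 = 1 is (p_{k-1}, q_{k-1}) = (p_5, q_5); compute convergents through index 5.
Convergents (p_i = a_i*p_{i-1} + p_{i-2}, q_i = a_i*q_{i-1} + q_{i-2} with p_{-2}=0, p_{-1}=1, q_{-2}=1, q_{-1}=0):
  i=0: a_0=7, p_0 = 7*1 + 0 = 7, q_0 = 7*0 + 1 = 1.
  i=1: a_1=4, p_1 = 4*7 + 1 = 29, q_1 = 4*1 + 0 = 4.
  i=2: a_2=1, p_2 = 1*29 + 7 = 36, q_2 = 1*4 + 1 = 5.
  i=3: a_3=2, p_3 = 2*36 + 29 = 101, q_3 = 2*5 + 4 = 14.
  i=4: a_4=1, p_4 = 1*101 + 36 = 137, q_4 = 1*14 + 5 = 19.
  i=5: a_5=4, p_5 = 4*137 + 101 = 649, q_5 = 4*19 + 14 = 90.
Check: 649^2 - 52*90^2 = 421201 - 421200 = 1, so (x, y) = (649, 90) solves the equation, and by the theorem it is the least positive solution.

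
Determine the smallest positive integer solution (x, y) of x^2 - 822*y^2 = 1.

(x, y) = (7397, 258)

First expand sqrt(822) as a continued fraction. With x_i = (sqrt(822) + m_i)/d_i and (m_0, d_0) = (0, 1): a_0 = floor(sqrt(822)) = 28, since 28^2 = 784 <= 822 < 841 = 29^2.
Iterate m_{i+1} = d_i*a_i - m_i, d_{i+1} = (822 - m_{i+1}^2)/d_i, a_{i+1} = floor((a_0 + m_{i+1})/d_{i+1}):
  m_1 = 1*28 - 0 = 28, d_1 = (822 - 28^2)/1 = 38/1 = 38, a_1 = floor((28 + 28)/38) = 1.
  m_2 = 38*1 - 28 = 10, d_2 = (822 - 10^2)/38 = 722/38 = 19, a_2 = floor((28 + 10)/19) = 2.
  m_3 = 19*2 - 10 = 28, d_3 = (822 - 28^2)/19 = 38/19 = 2, a_3 = floor((28 + 28)/2) = 28.
  m_4 = 2*28 - 28 = 28, d_4 = (822 - 28^2)/2 = 38/2 = 19, a_4 = floor((28 + 28)/19) = 2.
  m_5 = 19*2 - 28 = 10, d_5 = (822 - 10^2)/19 = 722/19 = 38, a_5 = floor((28 + 10)/38) = 1.
  m_6 = 38*1 - 10 = 28, d_6 = (822 - 28^2)/38 = 38/38 = 1, a_6 = floor((28 + 28)/1) = 56.
  m_7 = 1*56 - 28 = 28, d_7 = (822 - 28^2)/1 = 38/1 = 38: (m_7, d_7) = (m_1, d_1) = (28, 38), so from here the quotients repeat a_1, ..., a_6; the period length is 6.
So sqrt(822) = [28; (1, 2, 28, 2, 1, 56)] with period length k = 6.
k is even, so the fundamental solution of x^2 - 822y^2 = 1 is (p_{k-1}, q_{k-1}) = (p_5, q_5); compute convergents through index 5.
Convergents (p_i = a_i*p_{i-1} + p_{i-2}, q_i = a_i*q_{i-1} + q_{i-2} with p_{-2}=0, p_{-1}=1, q_{-2}=1, q_{-1}=0):
  i=0: a_0=28, p_0 = 28*1 + 0 = 28, q_0 = 28*0 + 1 = 1.
  i=1: a_1=1, p_1 = 1*28 + 1 = 29, q_1 = 1*1 + 0 = 1.
  i=2: a_2=2, p_2 = 2*29 + 28 = 86, q_2 = 2*1 + 1 = 3.
  i=3: a_3=28, p_3 = 28*86 + 29 = 2437, q_3 = 28*3 + 1 = 85.
  i=4: a_4=2, p_4 = 2*2437 + 86 = 4960, q_4 = 2*85 + 3 = 173.
  i=5: a_5=1, p_5 = 1*4960 + 2437 = 7397, q_5 = 1*173 + 85 = 258.
Check: 7397^2 - 822*258^2 = 54715609 - 54715608 = 1, so (x, y) = (7397, 258) solves the equation, and by the theorem it is the least positive solution.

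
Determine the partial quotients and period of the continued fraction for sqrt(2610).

Write x_i = (sqrt(2610) + m_i)/d_i with (m_0, d_0) = (0, 1). a_0 = floor(sqrt(2610)) = 51, since 51^2 = 2601 <= 2610 < 2704 = 52^2.
Iterate m_{i+1} = d_i*a_i - m_i, d_{i+1} = (2610 - m_{i+1}^2)/d_i, a_{i+1} = floor((a_0 + m_{i+1})/d_{i+1}):
  m_1 = 1*51 - 0 = 51, d_1 = (2610 - 51^2)/1 = 9/1 = 9, a_1 = floor((51 + 51)/9) = 11.
  m_2 = 9*11 - 51 = 48, d_2 = (2610 - 48^2)/9 = 306/9 = 34, a_2 = floor((51 + 48)/34) = 2.
  m_3 = 34*2 - 48 = 20, d_3 = (2610 - 20^2)/34 = 2210/34 = 65, a_3 = floor((51 + 20)/65) = 1.
  m_4 = 65*1 - 20 = 45, d_4 = (2610 - 45^2)/65 = 585/65 = 9, a_4 = floor((51 + 45)/9) = 10.
  m_5 = 9*10 - 45 = 45, d_5 = (2610 - 45^2)/9 = 585/9 = 65, a_5 = floor((51 + 45)/65) = 1.
  m_6 = 65*1 - 45 = 20, d_6 = (2610 - 20^2)/65 = 2210/65 = 34, a_6 = floor((51 + 20)/34) = 2.
  m_7 = 34*2 - 20 = 48, d_7 = (2610 - 48^2)/34 = 306/34 = 9, a_7 = floor((51 + 48)/9) = 11.
  m_8 = 9*11 - 48 = 51, d_8 = (2610 - 51^2)/9 = 9/9 = 1, a_8 = floor((51 + 51)/1) = 102.
  m_9 = 1*102 - 51 = 51, d_9 = (2610 - 51^2)/1 = 9/1 = 9: (m_9, d_9) = (m_1, d_1) = (51, 9), so from here the quotients repeat a_1, ..., a_8; the period length is 8.
Hence the expansion of sqrt(2610) is a_0 = 51 followed by the repeating block 11, 2, 1, 10, 1, 2, 11, 102 (period 8).

[51; (11, 2, 1, 10, 1, 2, 11, 102)]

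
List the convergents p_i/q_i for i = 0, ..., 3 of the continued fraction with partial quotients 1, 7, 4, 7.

1/1, 8/7, 33/29, 239/210

Using the convergent recurrence p_i = a_i*p_{i-1} + p_{i-2}, q_i = a_i*q_{i-1} + q_{i-2} with p_{-2}=0, p_{-1}=1, q_{-2}=1, q_{-1}=0:
  i=0: a_0=1, p_0 = 1*1 + 0 = 1, q_0 = 1*0 + 1 = 1.
  i=1: a_1=7, p_1 = 7*1 + 1 = 8, q_1 = 7*1 + 0 = 7.
  i=2: a_2=4, p_2 = 4*8 + 1 = 33, q_2 = 4*7 + 1 = 29.
  i=3: a_3=7, p_3 = 7*33 + 8 = 239, q_3 = 7*29 + 7 = 210.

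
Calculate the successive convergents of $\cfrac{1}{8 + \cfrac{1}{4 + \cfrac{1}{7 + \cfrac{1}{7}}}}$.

0/1, 1/8, 4/33, 29/239, 207/1706

Using the convergent recurrence p_i = a_i*p_{i-1} + p_{i-2}, q_i = a_i*q_{i-1} + q_{i-2} with p_{-2}=0, p_{-1}=1, q_{-2}=1, q_{-1}=0:
  i=0: a_0=0, p_0 = 0*1 + 0 = 0, q_0 = 0*0 + 1 = 1.
  i=1: a_1=8, p_1 = 8*0 + 1 = 1, q_1 = 8*1 + 0 = 8.
  i=2: a_2=4, p_2 = 4*1 + 0 = 4, q_2 = 4*8 + 1 = 33.
  i=3: a_3=7, p_3 = 7*4 + 1 = 29, q_3 = 7*33 + 8 = 239.
  i=4: a_4=7, p_4 = 7*29 + 4 = 207, q_4 = 7*239 + 33 = 1706.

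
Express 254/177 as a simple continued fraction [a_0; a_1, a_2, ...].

Run the Euclidean algorithm on 254 and 177; the successive quotients are the partial quotients a_0, a_1, ... (each step inverts the fractional part left over by the previous one):
  254 = 1*177 + 77, so a_0 = 1.
  177 = 2*77 + 23, so a_1 = 2.
  77 = 3*23 + 8, so a_2 = 3.
  23 = 2*8 + 7, so a_3 = 2.
  8 = 1*7 + 1, so a_4 = 1.
  7 = 7*1 + 0, so a_5 = 7.
The remainder reaches 0 after 6 divisions, so the expansion has 6 partial quotients, read off in order.

[1; 2, 3, 2, 1, 7]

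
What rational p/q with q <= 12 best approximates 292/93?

22/7

Expand x = 292/93 as a continued fraction with the Euclidean algorithm:
  292 = 3*93 + 13, so a_0 = 3.
  93 = 7*13 + 2, so a_1 = 7.
  13 = 6*2 + 1, so a_2 = 6.
  2 = 2*1 + 0, so a_3 = 2.
so x = [3; 7, 6, 2].
Convergents (p_i = a_i*p_{i-1} + p_{i-2}, q_i = a_i*q_{i-1} + q_{i-2} with p_{-2}=0, p_{-1}=1, q_{-2}=1, q_{-1}=0), until the denominator exceeds 12:
  i=0: a_0=3, p_0 = 3*1 + 0 = 3, q_0 = 3*0 + 1 = 1.
  i=1: a_1=7, p_1 = 7*3 + 1 = 22, q_1 = 7*1 + 0 = 7.
  i=2: a_2=6, p_2 = 6*22 + 3 = 135, q_2 = 6*7 + 1 = 43.
q_2 = 43 > 12, so the last convergent with denominator <= 12 is p_1/q_1 = 22/7.
The closest fraction with denominator <= 12 is either p_1/q_1 or the intermediate fraction (k*p_1 + p_0)/(k*q_1 + q_0) with the largest k >= 1 whose denominator stays <= 12; these approach x as k grows, and every other convergent or intermediate fraction in range is farther away.
Largest k: floor((12 - q_0)/q_1) = floor((12 - 1)/7) = 1.
That gives (1*22 + 3)/(1*7 + 1) = 25/8.
Compare the errors: |x - 22/7| = |292*7 - 22*93|/(93*7) = 2/651, and |x - 25/8| = |292*8 - 25*93|/(93*8) = 11/744.
Cross-multiplying, 2*744 = 1488 < 7161 = 11*651, so 2/651 is smaller: the convergent 22/7 is closer to x than 25/8.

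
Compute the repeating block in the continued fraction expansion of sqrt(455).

Write x_i = (sqrt(455) + m_i)/d_i with (m_0, d_0) = (0, 1). a_0 = floor(sqrt(455)) = 21, since 21^2 = 441 <= 455 < 484 = 22^2.
Iterate m_{i+1} = d_i*a_i - m_i, d_{i+1} = (455 - m_{i+1}^2)/d_i, a_{i+1} = floor((a_0 + m_{i+1})/d_{i+1}):
  m_1 = 1*21 - 0 = 21, d_1 = (455 - 21^2)/1 = 14/1 = 14, a_1 = floor((21 + 21)/14) = 3.
  m_2 = 14*3 - 21 = 21, d_2 = (455 - 21^2)/14 = 14/14 = 1, a_2 = floor((21 + 21)/1) = 42.
  m_3 = 1*42 - 21 = 21, d_3 = (455 - 21^2)/1 = 14/1 = 14: (m_3, d_3) = (m_1, d_1) = (21, 14), so from here the quotients repeat a_1, a_2; the period length is 2.
Hence the expansion of sqrt(455) is a_0 = 21 followed by the repeating block 3, 42 (period 2).

[21; (3, 42)]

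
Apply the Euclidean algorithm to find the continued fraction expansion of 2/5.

Run the Euclidean algorithm on 2 and 5; the successive quotients are the partial quotients a_0, a_1, ... (each step inverts the fractional part left over by the previous one):
  2 = 0*5 + 2, so a_0 = 0.
  5 = 2*2 + 1, so a_1 = 2.
  2 = 2*1 + 0, so a_2 = 2.
The remainder reaches 0 after 3 divisions, so the expansion has 3 partial quotients, read off in order.

[0; 2, 2]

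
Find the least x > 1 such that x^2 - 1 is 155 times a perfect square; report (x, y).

(x, y) = (249, 20)

First expand sqrt(155) as a continued fraction. With x_i = (sqrt(155) + m_i)/d_i and (m_0, d_0) = (0, 1): a_0 = floor(sqrt(155)) = 12, since 12^2 = 144 <= 155 < 169 = 13^2.
Iterate m_{i+1} = d_i*a_i - m_i, d_{i+1} = (155 - m_{i+1}^2)/d_i, a_{i+1} = floor((a_0 + m_{i+1})/d_{i+1}):
  m_1 = 1*12 - 0 = 12, d_1 = (155 - 12^2)/1 = 11/1 = 11, a_1 = floor((12 + 12)/11) = 2.
  m_2 = 11*2 - 12 = 10, d_2 = (155 - 10^2)/11 = 55/11 = 5, a_2 = floor((12 + 10)/5) = 4.
  m_3 = 5*4 - 10 = 10, d_3 = (155 - 10^2)/5 = 55/5 = 11, a_3 = floor((12 + 10)/11) = 2.
  m_4 = 11*2 - 10 = 12, d_4 = (155 - 12^2)/11 = 11/11 = 1, a_4 = floor((12 + 12)/1) = 24.
  m_5 = 1*24 - 12 = 12, d_5 = (155 - 12^2)/1 = 11/1 = 11: (m_5, d_5) = (m_1, d_1) = (12, 11), so from here the quotients repeat a_1, ..., a_4; the period length is 4.
So sqrt(155) = [12; (2, 4, 2, 24)] with period length k = 4.
k is even, so the fundamental solution of x^2 - 155y^2 = 1 is (p_{k-1}, q_{k-1}) = (p_3, q_3); compute convergents through index 3.
Convergents (p_i = a_i*p_{i-1} + p_{i-2}, q_i = a_i*q_{i-1} + q_{i-2} with p_{-2}=0, p_{-1}=1, q_{-2}=1, q_{-1}=0):
  i=0: a_0=12, p_0 = 12*1 + 0 = 12, q_0 = 12*0 + 1 = 1.
  i=1: a_1=2, p_1 = 2*12 + 1 = 25, q_1 = 2*1 + 0 = 2.
  i=2: a_2=4, p_2 = 4*25 + 12 = 112, q_2 = 4*2 + 1 = 9.
  i=3: a_3=2, p_3 = 2*112 + 25 = 249, q_3 = 2*9 + 2 = 20.
Check: 249^2 - 155*20^2 = 62001 - 62000 = 1, so (x, y) = (249, 20) solves the equation, and by the theorem it is the least positive solution.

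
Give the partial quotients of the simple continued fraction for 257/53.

Run the Euclidean algorithm on 257 and 53; the successive quotients are the partial quotients a_0, a_1, ... (each step inverts the fractional part left over by the previous one):
  257 = 4*53 + 45, so a_0 = 4.
  53 = 1*45 + 8, so a_1 = 1.
  45 = 5*8 + 5, so a_2 = 5.
  8 = 1*5 + 3, so a_3 = 1.
  5 = 1*3 + 2, so a_4 = 1.
  3 = 1*2 + 1, so a_5 = 1.
  2 = 2*1 + 0, so a_6 = 2.
The remainder reaches 0 after 7 divisions, so the expansion has 7 partial quotients, read off in order.

[4; 1, 5, 1, 1, 1, 2]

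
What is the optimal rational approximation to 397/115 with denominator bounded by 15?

Expand x = 397/115 as a continued fraction with the Euclidean algorithm:
  397 = 3*115 + 52, so a_0 = 3.
  115 = 2*52 + 11, so a_1 = 2.
  52 = 4*11 + 8, so a_2 = 4.
  11 = 1*8 + 3, so a_3 = 1.
  8 = 2*3 + 2, so a_4 = 2.
  3 = 1*2 + 1, so a_5 = 1.
  2 = 2*1 + 0, so a_6 = 2.
so x = [3; 2, 4, 1, 2, 1, 2].
Convergents (p_i = a_i*p_{i-1} + p_{i-2}, q_i = a_i*q_{i-1} + q_{i-2} with p_{-2}=0, p_{-1}=1, q_{-2}=1, q_{-1}=0), until the denominator exceeds 15:
  i=0: a_0=3, p_0 = 3*1 + 0 = 3, q_0 = 3*0 + 1 = 1.
  i=1: a_1=2, p_1 = 2*3 + 1 = 7, q_1 = 2*1 + 0 = 2.
  i=2: a_2=4, p_2 = 4*7 + 3 = 31, q_2 = 4*2 + 1 = 9.
  i=3: a_3=1, p_3 = 1*31 + 7 = 38, q_3 = 1*9 + 2 = 11.
  i=4: a_4=2, p_4 = 2*38 + 31 = 107, q_4 = 2*11 + 9 = 31.
q_4 = 31 > 15, so the last convergent with denominator <= 15 is p_3/q_3 = 38/11.
The closest fraction with denominator <= 15 is either p_3/q_3 or the intermediate fraction (k*p_3 + p_2)/(k*q_3 + q_2) with the largest k >= 1 whose denominator stays <= 15; these approach x as k grows, and every other convergent or intermediate fraction in range is farther away.
Largest k: floor((15 - q_2)/q_3) = floor((15 - 9)/11) = 0.
Since k = 0, no intermediate fraction beyond p_3/q_3 has denominator <= 15, so the convergent 38/11 is the closest (its error is |397*11 - 38*115|/(115*11) = 3/1265).

38/11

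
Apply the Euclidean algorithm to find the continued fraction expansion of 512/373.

[1; 2, 1, 2, 6, 3, 2]

Run the Euclidean algorithm on 512 and 373; the successive quotients are the partial quotients a_0, a_1, ... (each step inverts the fractional part left over by the previous one):
  512 = 1*373 + 139, so a_0 = 1.
  373 = 2*139 + 95, so a_1 = 2.
  139 = 1*95 + 44, so a_2 = 1.
  95 = 2*44 + 7, so a_3 = 2.
  44 = 6*7 + 2, so a_4 = 6.
  7 = 3*2 + 1, so a_5 = 3.
  2 = 2*1 + 0, so a_6 = 2.
The remainder reaches 0 after 7 divisions, so the expansion has 7 partial quotients, read off in order.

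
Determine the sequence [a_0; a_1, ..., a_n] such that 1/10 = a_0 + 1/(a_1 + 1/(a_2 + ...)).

[0; 10]

Run the Euclidean algorithm on 1 and 10; the successive quotients are the partial quotients a_0, a_1, ... (each step inverts the fractional part left over by the previous one):
  1 = 0*10 + 1, so a_0 = 0.
  10 = 10*1 + 0, so a_1 = 10.
The remainder reaches 0 after 2 divisions, so the expansion has 2 partial quotients, read off in order.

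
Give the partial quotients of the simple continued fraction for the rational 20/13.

Run the Euclidean algorithm on 20 and 13; the successive quotients are the partial quotients a_0, a_1, ... (each step inverts the fractional part left over by the previous one):
  20 = 1*13 + 7, so a_0 = 1.
  13 = 1*7 + 6, so a_1 = 1.
  7 = 1*6 + 1, so a_2 = 1.
  6 = 6*1 + 0, so a_3 = 6.
The remainder reaches 0 after 4 divisions, so the expansion has 4 partial quotients, read off in order.

[1; 1, 1, 6]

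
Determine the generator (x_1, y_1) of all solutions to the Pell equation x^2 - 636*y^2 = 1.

First expand sqrt(636) as a continued fraction. With x_i = (sqrt(636) + m_i)/d_i and (m_0, d_0) = (0, 1): a_0 = floor(sqrt(636)) = 25, since 25^2 = 625 <= 636 < 676 = 26^2.
Iterate m_{i+1} = d_i*a_i - m_i, d_{i+1} = (636 - m_{i+1}^2)/d_i, a_{i+1} = floor((a_0 + m_{i+1})/d_{i+1}):
  m_1 = 1*25 - 0 = 25, d_1 = (636 - 25^2)/1 = 11/1 = 11, a_1 = floor((25 + 25)/11) = 4.
  m_2 = 11*4 - 25 = 19, d_2 = (636 - 19^2)/11 = 275/11 = 25, a_2 = floor((25 + 19)/25) = 1.
  m_3 = 25*1 - 19 = 6, d_3 = (636 - 6^2)/25 = 600/25 = 24, a_3 = floor((25 + 6)/24) = 1.
  m_4 = 24*1 - 6 = 18, d_4 = (636 - 18^2)/24 = 312/24 = 13, a_4 = floor((25 + 18)/13) = 3.
  m_5 = 13*3 - 18 = 21, d_5 = (636 - 21^2)/13 = 195/13 = 15, a_5 = floor((25 + 21)/15) = 3.
  m_6 = 15*3 - 21 = 24, d_6 = (636 - 24^2)/15 = 60/15 = 4, a_6 = floor((25 + 24)/4) = 12.
  m_7 = 4*12 - 24 = 24, d_7 = (636 - 24^2)/4 = 60/4 = 15, a_7 = floor((25 + 24)/15) = 3.
  m_8 = 15*3 - 24 = 21, d_8 = (636 - 21^2)/15 = 195/15 = 13, a_8 = floor((25 + 21)/13) = 3.
  m_9 = 13*3 - 21 = 18, d_9 = (636 - 18^2)/13 = 312/13 = 24, a_9 = floor((25 + 18)/24) = 1.
  m_10 = 24*1 - 18 = 6, d_10 = (636 - 6^2)/24 = 600/24 = 25, a_10 = floor((25 + 6)/25) = 1.
  m_11 = 25*1 - 6 = 19, d_11 = (636 - 19^2)/25 = 275/25 = 11, a_11 = floor((25 + 19)/11) = 4.
  m_12 = 11*4 - 19 = 25, d_12 = (636 - 25^2)/11 = 11/11 = 1, a_12 = floor((25 + 25)/1) = 50.
  m_13 = 1*50 - 25 = 25, d_13 = (636 - 25^2)/1 = 11/1 = 11: (m_13, d_13) = (m_1, d_1) = (25, 11), so from here the quotients repeat a_1, ..., a_12; the period length is 12.
So sqrt(636) = [25; (4, 1, 1, 3, 3, 12, 3, 3, 1, 1, 4, 50)] with period length k = 12.
k is even, so the fundamental solution of x^2 - 636y^2 = 1 is (p_{k-1}, q_{k-1}) = (p_11, q_11); compute convergents through index 11.
Convergents (p_i = a_i*p_{i-1} + p_{i-2}, q_i = a_i*q_{i-1} + q_{i-2} with p_{-2}=0, p_{-1}=1, q_{-2}=1, q_{-1}=0):
  i=0: a_0=25, p_0 = 25*1 + 0 = 25, q_0 = 25*0 + 1 = 1.
  i=1: a_1=4, p_1 = 4*25 + 1 = 101, q_1 = 4*1 + 0 = 4.
  i=2: a_2=1, p_2 = 1*101 + 25 = 126, q_2 = 1*4 + 1 = 5.
  i=3: a_3=1, p_3 = 1*126 + 101 = 227, q_3 = 1*5 + 4 = 9.
  i=4: a_4=3, p_4 = 3*227 + 126 = 807, q_4 = 3*9 + 5 = 32.
  i=5: a_5=3, p_5 = 3*807 + 227 = 2648, q_5 = 3*32 + 9 = 105.
  i=6: a_6=12, p_6 = 12*2648 + 807 = 32583, q_6 = 12*105 + 32 = 1292.
  i=7: a_7=3, p_7 = 3*32583 + 2648 = 100397, q_7 = 3*1292 + 105 = 3981.
  i=8: a_8=3, p_8 = 3*100397 + 32583 = 333774, q_8 = 3*3981 + 1292 = 13235.
  i=9: a_9=1, p_9 = 1*333774 + 100397 = 434171, q_9 = 1*13235 + 3981 = 17216.
  i=10: a_10=1, p_10 = 1*434171 + 333774 = 767945, q_10 = 1*17216 + 13235 = 30451.
  i=11: a_11=4, p_11 = 4*767945 + 434171 = 3505951, q_11 = 4*30451 + 17216 = 139020.
Check: 3505951^2 - 636*139020^2 = 12291692414401 - 12291692414400 = 1, so (x, y) = (3505951, 139020) solves the equation, and by the theorem it is the least positive solution.

(x, y) = (3505951, 139020)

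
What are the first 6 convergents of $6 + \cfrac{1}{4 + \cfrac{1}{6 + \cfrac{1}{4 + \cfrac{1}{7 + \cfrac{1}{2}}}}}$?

6/1, 25/4, 156/25, 649/104, 4699/753, 10047/1610

Using the convergent recurrence p_i = a_i*p_{i-1} + p_{i-2}, q_i = a_i*q_{i-1} + q_{i-2} with p_{-2}=0, p_{-1}=1, q_{-2}=1, q_{-1}=0:
  i=0: a_0=6, p_0 = 6*1 + 0 = 6, q_0 = 6*0 + 1 = 1.
  i=1: a_1=4, p_1 = 4*6 + 1 = 25, q_1 = 4*1 + 0 = 4.
  i=2: a_2=6, p_2 = 6*25 + 6 = 156, q_2 = 6*4 + 1 = 25.
  i=3: a_3=4, p_3 = 4*156 + 25 = 649, q_3 = 4*25 + 4 = 104.
  i=4: a_4=7, p_4 = 7*649 + 156 = 4699, q_4 = 7*104 + 25 = 753.
  i=5: a_5=2, p_5 = 2*4699 + 649 = 10047, q_5 = 2*753 + 104 = 1610.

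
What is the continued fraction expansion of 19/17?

[1; 8, 2]

Run the Euclidean algorithm on 19 and 17; the successive quotients are the partial quotients a_0, a_1, ... (each step inverts the fractional part left over by the previous one):
  19 = 1*17 + 2, so a_0 = 1.
  17 = 8*2 + 1, so a_1 = 8.
  2 = 2*1 + 0, so a_2 = 2.
The remainder reaches 0 after 3 divisions, so the expansion has 3 partial quotients, read off in order.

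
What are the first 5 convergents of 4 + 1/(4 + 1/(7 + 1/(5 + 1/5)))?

Using the convergent recurrence p_i = a_i*p_{i-1} + p_{i-2}, q_i = a_i*q_{i-1} + q_{i-2} with p_{-2}=0, p_{-1}=1, q_{-2}=1, q_{-1}=0:
  i=0: a_0=4, p_0 = 4*1 + 0 = 4, q_0 = 4*0 + 1 = 1.
  i=1: a_1=4, p_1 = 4*4 + 1 = 17, q_1 = 4*1 + 0 = 4.
  i=2: a_2=7, p_2 = 7*17 + 4 = 123, q_2 = 7*4 + 1 = 29.
  i=3: a_3=5, p_3 = 5*123 + 17 = 632, q_3 = 5*29 + 4 = 149.
  i=4: a_4=5, p_4 = 5*632 + 123 = 3283, q_4 = 5*149 + 29 = 774.

4/1, 17/4, 123/29, 632/149, 3283/774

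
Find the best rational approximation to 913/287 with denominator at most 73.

Expand x = 913/287 as a continued fraction with the Euclidean algorithm:
  913 = 3*287 + 52, so a_0 = 3.
  287 = 5*52 + 27, so a_1 = 5.
  52 = 1*27 + 25, so a_2 = 1.
  27 = 1*25 + 2, so a_3 = 1.
  25 = 12*2 + 1, so a_4 = 12.
  2 = 2*1 + 0, so a_5 = 2.
so x = [3; 5, 1, 1, 12, 2].
Convergents (p_i = a_i*p_{i-1} + p_{i-2}, q_i = a_i*q_{i-1} + q_{i-2} with p_{-2}=0, p_{-1}=1, q_{-2}=1, q_{-1}=0), until the denominator exceeds 73:
  i=0: a_0=3, p_0 = 3*1 + 0 = 3, q_0 = 3*0 + 1 = 1.
  i=1: a_1=5, p_1 = 5*3 + 1 = 16, q_1 = 5*1 + 0 = 5.
  i=2: a_2=1, p_2 = 1*16 + 3 = 19, q_2 = 1*5 + 1 = 6.
  i=3: a_3=1, p_3 = 1*19 + 16 = 35, q_3 = 1*6 + 5 = 11.
  i=4: a_4=12, p_4 = 12*35 + 19 = 439, q_4 = 12*11 + 6 = 138.
q_4 = 138 > 73, so the last convergent with denominator <= 73 is p_3/q_3 = 35/11.
The closest fraction with denominator <= 73 is either p_3/q_3 or the intermediate fraction (k*p_3 + p_2)/(k*q_3 + q_2) with the largest k >= 1 whose denominator stays <= 73; these approach x as k grows, and every other convergent or intermediate fraction in range is farther away.
Largest k: floor((73 - q_2)/q_3) = floor((73 - 6)/11) = 6.
That gives (6*35 + 19)/(6*11 + 6) = 229/72.
Compare the errors: |x - 35/11| = |913*11 - 35*287|/(287*11) = 2/3157, and |x - 229/72| = |913*72 - 229*287|/(287*72) = 13/20664.
Cross-multiplying, 13*3157 = 41041 < 41328 = 2*20664, so 13/20664 is smaller: the intermediate fraction 229/72 is closer to x than 35/11.

229/72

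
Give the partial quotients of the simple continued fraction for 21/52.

[0; 2, 2, 10]

Run the Euclidean algorithm on 21 and 52; the successive quotients are the partial quotients a_0, a_1, ... (each step inverts the fractional part left over by the previous one):
  21 = 0*52 + 21, so a_0 = 0.
  52 = 2*21 + 10, so a_1 = 2.
  21 = 2*10 + 1, so a_2 = 2.
  10 = 10*1 + 0, so a_3 = 10.
The remainder reaches 0 after 4 divisions, so the expansion has 4 partial quotients, read off in order.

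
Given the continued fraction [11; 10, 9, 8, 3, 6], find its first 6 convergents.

Using the convergent recurrence p_i = a_i*p_{i-1} + p_{i-2}, q_i = a_i*q_{i-1} + q_{i-2} with p_{-2}=0, p_{-1}=1, q_{-2}=1, q_{-1}=0:
  i=0: a_0=11, p_0 = 11*1 + 0 = 11, q_0 = 11*0 + 1 = 1.
  i=1: a_1=10, p_1 = 10*11 + 1 = 111, q_1 = 10*1 + 0 = 10.
  i=2: a_2=9, p_2 = 9*111 + 11 = 1010, q_2 = 9*10 + 1 = 91.
  i=3: a_3=8, p_3 = 8*1010 + 111 = 8191, q_3 = 8*91 + 10 = 738.
  i=4: a_4=3, p_4 = 3*8191 + 1010 = 25583, q_4 = 3*738 + 91 = 2305.
  i=5: a_5=6, p_5 = 6*25583 + 8191 = 161689, q_5 = 6*2305 + 738 = 14568.

11/1, 111/10, 1010/91, 8191/738, 25583/2305, 161689/14568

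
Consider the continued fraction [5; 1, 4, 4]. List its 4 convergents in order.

5/1, 6/1, 29/5, 122/21

Using the convergent recurrence p_i = a_i*p_{i-1} + p_{i-2}, q_i = a_i*q_{i-1} + q_{i-2} with p_{-2}=0, p_{-1}=1, q_{-2}=1, q_{-1}=0:
  i=0: a_0=5, p_0 = 5*1 + 0 = 5, q_0 = 5*0 + 1 = 1.
  i=1: a_1=1, p_1 = 1*5 + 1 = 6, q_1 = 1*1 + 0 = 1.
  i=2: a_2=4, p_2 = 4*6 + 5 = 29, q_2 = 4*1 + 1 = 5.
  i=3: a_3=4, p_3 = 4*29 + 6 = 122, q_3 = 4*5 + 1 = 21.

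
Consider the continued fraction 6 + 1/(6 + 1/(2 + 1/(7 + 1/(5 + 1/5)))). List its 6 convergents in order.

Using the convergent recurrence p_i = a_i*p_{i-1} + p_{i-2}, q_i = a_i*q_{i-1} + q_{i-2} with p_{-2}=0, p_{-1}=1, q_{-2}=1, q_{-1}=0:
  i=0: a_0=6, p_0 = 6*1 + 0 = 6, q_0 = 6*0 + 1 = 1.
  i=1: a_1=6, p_1 = 6*6 + 1 = 37, q_1 = 6*1 + 0 = 6.
  i=2: a_2=2, p_2 = 2*37 + 6 = 80, q_2 = 2*6 + 1 = 13.
  i=3: a_3=7, p_3 = 7*80 + 37 = 597, q_3 = 7*13 + 6 = 97.
  i=4: a_4=5, p_4 = 5*597 + 80 = 3065, q_4 = 5*97 + 13 = 498.
  i=5: a_5=5, p_5 = 5*3065 + 597 = 15922, q_5 = 5*498 + 97 = 2587.

6/1, 37/6, 80/13, 597/97, 3065/498, 15922/2587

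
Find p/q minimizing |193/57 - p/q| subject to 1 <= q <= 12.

27/8

Expand x = 193/57 as a continued fraction with the Euclidean algorithm:
  193 = 3*57 + 22, so a_0 = 3.
  57 = 2*22 + 13, so a_1 = 2.
  22 = 1*13 + 9, so a_2 = 1.
  13 = 1*9 + 4, so a_3 = 1.
  9 = 2*4 + 1, so a_4 = 2.
  4 = 4*1 + 0, so a_5 = 4.
so x = [3; 2, 1, 1, 2, 4].
Convergents (p_i = a_i*p_{i-1} + p_{i-2}, q_i = a_i*q_{i-1} + q_{i-2} with p_{-2}=0, p_{-1}=1, q_{-2}=1, q_{-1}=0), until the denominator exceeds 12:
  i=0: a_0=3, p_0 = 3*1 + 0 = 3, q_0 = 3*0 + 1 = 1.
  i=1: a_1=2, p_1 = 2*3 + 1 = 7, q_1 = 2*1 + 0 = 2.
  i=2: a_2=1, p_2 = 1*7 + 3 = 10, q_2 = 1*2 + 1 = 3.
  i=3: a_3=1, p_3 = 1*10 + 7 = 17, q_3 = 1*3 + 2 = 5.
  i=4: a_4=2, p_4 = 2*17 + 10 = 44, q_4 = 2*5 + 3 = 13.
q_4 = 13 > 12, so the last convergent with denominator <= 12 is p_3/q_3 = 17/5.
The closest fraction with denominator <= 12 is either p_3/q_3 or the intermediate fraction (k*p_3 + p_2)/(k*q_3 + q_2) with the largest k >= 1 whose denominator stays <= 12; these approach x as k grows, and every other convergent or intermediate fraction in range is farther away.
Largest k: floor((12 - q_2)/q_3) = floor((12 - 3)/5) = 1.
That gives (1*17 + 10)/(1*5 + 3) = 27/8.
Compare the errors: |x - 17/5| = |193*5 - 17*57|/(57*5) = 4/285, and |x - 27/8| = |193*8 - 27*57|/(57*8) = 5/456.
Cross-multiplying, 5*285 = 1425 < 1824 = 4*456, so 5/456 is smaller: the intermediate fraction 27/8 is closer to x than 17/5.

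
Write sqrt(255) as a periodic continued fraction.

Write x_i = (sqrt(255) + m_i)/d_i with (m_0, d_0) = (0, 1). a_0 = floor(sqrt(255)) = 15, since 15^2 = 225 <= 255 < 256 = 16^2.
Iterate m_{i+1} = d_i*a_i - m_i, d_{i+1} = (255 - m_{i+1}^2)/d_i, a_{i+1} = floor((a_0 + m_{i+1})/d_{i+1}):
  m_1 = 1*15 - 0 = 15, d_1 = (255 - 15^2)/1 = 30/1 = 30, a_1 = floor((15 + 15)/30) = 1.
  m_2 = 30*1 - 15 = 15, d_2 = (255 - 15^2)/30 = 30/30 = 1, a_2 = floor((15 + 15)/1) = 30.
  m_3 = 1*30 - 15 = 15, d_3 = (255 - 15^2)/1 = 30/1 = 30: (m_3, d_3) = (m_1, d_1) = (15, 30), so from here the quotients repeat a_1, a_2; the period length is 2.
Hence the expansion of sqrt(255) is a_0 = 15 followed by the repeating block 1, 30 (period 2).

[15; (1, 30)]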